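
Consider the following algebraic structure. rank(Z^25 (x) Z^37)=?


rank(M(x)N) = rank(M)*rank(N)
25*37 = 925


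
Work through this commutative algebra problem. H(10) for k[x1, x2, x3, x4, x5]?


C(d+n-1,n-1)=C(14,4)=1001


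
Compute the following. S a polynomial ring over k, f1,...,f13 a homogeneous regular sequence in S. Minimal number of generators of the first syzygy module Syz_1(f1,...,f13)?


Regular sequence => Koszul complex is the minimal free resolution.
Syz_1 minimally generated by Koszul relations f_i*e_j - f_j*e_i (i<j): mu(Syz_1) = beta_2 = C(m,2) = m(m-1)/2
m=13
13*12/2 = 78


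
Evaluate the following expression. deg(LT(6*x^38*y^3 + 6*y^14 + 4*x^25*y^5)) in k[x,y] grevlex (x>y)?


LT: 6*x^38*y^3
deg_x=38, deg_y=3
Total=38+3=41


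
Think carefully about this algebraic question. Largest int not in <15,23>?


gcd(15,23)=1 => F=ab-a-b=15*23-15-23=345-38=307


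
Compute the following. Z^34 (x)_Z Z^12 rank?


rank(M(x)N) = rank(M)*rank(N)
34*12 = 408


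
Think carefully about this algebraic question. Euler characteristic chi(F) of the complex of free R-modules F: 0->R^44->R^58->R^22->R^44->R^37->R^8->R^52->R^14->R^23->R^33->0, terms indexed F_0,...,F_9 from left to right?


chi = sum (-1)^i * rank:
(-1)^0*44=44
(-1)^1*58=-58
(-1)^2*22=22
(-1)^3*44=-44
(-1)^4*37=37
(-1)^5*8=-8
(-1)^6*52=52
(-1)^7*14=-14
(-1)^8*23=23
(-1)^9*33=-33
chi=21


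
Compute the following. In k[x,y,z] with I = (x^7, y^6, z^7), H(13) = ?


Need i<7, j<6, k<7 with i+j+k=13.
For each i, j ranges over max(0,13-i-6)..min(5,13-i):
  i=0: j in [7,5] -> 0
  i=1: j in [6,5] -> 0
  i=2: j in [5,5] -> 1
  i=3: j in [4,5] -> 2
  i=4: j in [3,5] -> 3
  i=5: j in [2,5] -> 4
  i=6: j in [1,5] -> 5
H(13) = 0+0+1+2+3+4+5 = 15


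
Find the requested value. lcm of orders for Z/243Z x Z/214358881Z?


Exponent = lcm of the cyclic orders; pairwise coprime => product.
3^5*11^8=243*214358881=52089208083


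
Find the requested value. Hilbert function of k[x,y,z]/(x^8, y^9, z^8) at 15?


Need i<8, j<9, k<8 with i+j+k=15.
For each i, j ranges over max(0,15-i-7)..min(8,15-i):
  i=0: j in [8,8] -> 1
  i=1: j in [7,8] -> 2
  i=2: j in [6,8] -> 3
  i=3: j in [5,8] -> 4
  i=4: j in [4,8] -> 5
  i=5: j in [3,8] -> 6
  i=6: j in [2,8] -> 7
  i=7: j in [1,8] -> 8
H(15) = 1+2+3+4+5+6+7+8 = 36


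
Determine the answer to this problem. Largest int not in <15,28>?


gcd(15,28)=1 => F=ab-a-b=15*28-15-28=420-43=377


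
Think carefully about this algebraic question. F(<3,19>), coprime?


gcd(3,19)=1 => F=ab-a-b=3*19-3-19=57-22=35


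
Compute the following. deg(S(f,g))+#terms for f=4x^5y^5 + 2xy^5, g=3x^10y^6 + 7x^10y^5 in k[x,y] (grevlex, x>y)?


LT(f)=4x^5y^5, LT(g)=3x^10y^6
lcm(LM)=x^10y^6
S(f,g) (scaled by 12 to clear denominators) = 3x^5y*f - 4*g = -28x^10y^5 + 6x^6y^6
2 terms, deg 15.
15+2=17


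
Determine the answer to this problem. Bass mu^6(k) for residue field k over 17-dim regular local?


C(n,i)=C(17,6)=12376


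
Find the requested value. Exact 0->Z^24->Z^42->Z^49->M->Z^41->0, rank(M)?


Alt sum=0:
(-1)^0*24 + (-1)^1*42 + (-1)^2*49 + (-1)^3*? + (-1)^4*41=0
rank(M)=72


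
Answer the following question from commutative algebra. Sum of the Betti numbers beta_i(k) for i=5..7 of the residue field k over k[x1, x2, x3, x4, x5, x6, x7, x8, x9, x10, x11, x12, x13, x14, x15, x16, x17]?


Koszul resolution: beta_i(k)=C(n,i), n=17
C(17,5)=6188, C(17,6)=12376, C(17,7)=19448
Sum=38012


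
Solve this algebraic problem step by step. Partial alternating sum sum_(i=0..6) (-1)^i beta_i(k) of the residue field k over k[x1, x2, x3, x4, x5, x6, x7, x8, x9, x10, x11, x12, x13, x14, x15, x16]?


Koszul resolution: beta_i(k)=C(n,i), n=16
sum_(i=0..p) (-1)^i C(n,i) = (-1)^p C(n-1,p)
(-1)^6*C(15,6) = (-1)^6*5005 = 5005


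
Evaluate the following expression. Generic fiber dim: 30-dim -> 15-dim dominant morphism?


dim(fiber)=dim(X)-dim(Y)=30-15=15


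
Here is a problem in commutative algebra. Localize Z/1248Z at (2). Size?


2-primary part: 1248=2^5*39
Size=2^5=32


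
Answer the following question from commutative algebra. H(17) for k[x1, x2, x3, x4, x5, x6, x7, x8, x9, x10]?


C(d+n-1,n-1)=C(26,9)=3124550


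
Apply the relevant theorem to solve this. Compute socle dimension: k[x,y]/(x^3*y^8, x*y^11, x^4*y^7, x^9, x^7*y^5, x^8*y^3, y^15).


Socle = ann(m) = span of standard monomials u with x*u, y*u in I (staircase corners).
Minimal generators: x^9, x^8*y^3, x^7*y^5, x^4*y^7, x^3*y^8, x*y^11, y^15
Corners: y^14, x^2y^10, x^3y^7, x^6y^6, x^7y^4, x^8y^2
Socle dim=6


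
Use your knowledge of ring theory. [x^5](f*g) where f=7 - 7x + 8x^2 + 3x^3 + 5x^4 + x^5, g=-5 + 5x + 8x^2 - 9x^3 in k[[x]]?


[x^5] = sum a_i*b_j, i+j=5
  8*-9=-72
  3*8=24
  5*5=25
  1*-5=-5
Sum=-28


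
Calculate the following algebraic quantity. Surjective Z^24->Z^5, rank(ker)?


rank(ker) = 24-5 = 19


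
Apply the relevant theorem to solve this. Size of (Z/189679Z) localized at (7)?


7-primary part: 189679=7^4*79
Size=7^4=2401


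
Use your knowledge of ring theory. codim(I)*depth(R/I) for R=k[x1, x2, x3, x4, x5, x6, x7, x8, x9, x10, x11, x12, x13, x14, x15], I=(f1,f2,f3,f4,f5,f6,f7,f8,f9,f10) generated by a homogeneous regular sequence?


codim=10, depth=dim(R/I)=15-10=5
Product=10*5=50


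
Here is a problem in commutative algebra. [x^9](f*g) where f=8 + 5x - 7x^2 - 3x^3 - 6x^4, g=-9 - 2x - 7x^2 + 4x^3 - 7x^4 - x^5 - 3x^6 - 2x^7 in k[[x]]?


[x^9] = sum a_i*b_j, i+j=9
  -7*-2=14
  -3*-3=9
  -6*-1=6
Sum=29


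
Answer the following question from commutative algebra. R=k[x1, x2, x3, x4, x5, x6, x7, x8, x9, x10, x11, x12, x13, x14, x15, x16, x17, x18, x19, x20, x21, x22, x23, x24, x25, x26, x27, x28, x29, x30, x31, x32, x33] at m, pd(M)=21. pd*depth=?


pd+depth=33
depth=33-21=12
pd*depth=21*12=252


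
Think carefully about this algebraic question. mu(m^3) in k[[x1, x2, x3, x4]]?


C(n+d-1,d)=C(6,3)=20


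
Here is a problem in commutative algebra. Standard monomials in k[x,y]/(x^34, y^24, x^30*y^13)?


k[x,y]/I, I = (x^34, y^24, x^30*y^13)
Rect: 34x24=816. Corner: (34-30)x(24-13)=44.
dim = 816-44 = 772


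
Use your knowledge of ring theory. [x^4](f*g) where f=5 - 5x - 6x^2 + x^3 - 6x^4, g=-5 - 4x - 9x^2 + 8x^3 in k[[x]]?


[x^4] = sum a_i*b_j, i+j=4
  -5*8=-40
  -6*-9=54
  1*-4=-4
  -6*-5=30
Sum=40


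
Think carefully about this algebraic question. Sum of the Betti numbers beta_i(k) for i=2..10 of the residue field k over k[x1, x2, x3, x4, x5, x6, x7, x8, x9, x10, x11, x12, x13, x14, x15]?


Koszul resolution: beta_i(k)=C(n,i), n=15
C(15,2)=105, C(15,3)=455, C(15,4)=1365, C(15,5)=3003, C(15,6)=5005, C(15,7)=6435, C(15,8)=6435, C(15,9)=5005, C(15,10)=3003
Sum=30811


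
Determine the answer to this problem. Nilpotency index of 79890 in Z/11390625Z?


79890^k mod 11390625:
k=1: 79890
k=2: 3662100
k=3: 8356500
k=4: 7644375
k=5: 759375
k=6: 0
First zero at k = 6


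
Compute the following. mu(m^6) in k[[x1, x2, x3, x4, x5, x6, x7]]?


C(n+d-1,d)=C(12,6)=924


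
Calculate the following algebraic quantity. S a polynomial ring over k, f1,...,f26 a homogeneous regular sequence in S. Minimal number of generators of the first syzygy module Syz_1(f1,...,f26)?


Regular sequence => Koszul complex is the minimal free resolution.
Syz_1 minimally generated by Koszul relations f_i*e_j - f_j*e_i (i<j): mu(Syz_1) = beta_2 = C(m,2) = m(m-1)/2
m=26
26*25/2 = 325


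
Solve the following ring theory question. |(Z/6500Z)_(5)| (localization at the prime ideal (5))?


5-primary part: 6500=5^3*52
Size=5^3=125


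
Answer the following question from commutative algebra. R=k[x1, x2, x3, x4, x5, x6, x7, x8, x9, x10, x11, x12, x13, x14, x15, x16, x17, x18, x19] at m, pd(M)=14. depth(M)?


pd+depth=depth(R)=19
depth=19-14=5


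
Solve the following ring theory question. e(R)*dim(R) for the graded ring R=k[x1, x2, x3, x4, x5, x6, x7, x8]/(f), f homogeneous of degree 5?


e(R)=deg(f)=5, dim(R)=8-1=7
e*dim=5*7=35


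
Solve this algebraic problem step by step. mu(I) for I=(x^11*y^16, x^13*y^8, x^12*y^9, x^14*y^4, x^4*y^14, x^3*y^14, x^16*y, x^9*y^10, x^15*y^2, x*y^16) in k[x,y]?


Remove redundant (divisible by others).
x^4*y^14 redundant.
x^11*y^16 redundant.
Min: x^16*y, x^15*y^2, x^14*y^4, x^13*y^8, x^12*y^9, x^9*y^10, x^3*y^14, x*y^16
Count=8


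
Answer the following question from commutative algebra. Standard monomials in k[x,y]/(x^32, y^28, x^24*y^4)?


k[x,y]/I, I = (x^32, y^28, x^24*y^4)
Rect: 32x28=896. Corner: (32-24)x(28-4)=192.
dim = 896-192 = 704


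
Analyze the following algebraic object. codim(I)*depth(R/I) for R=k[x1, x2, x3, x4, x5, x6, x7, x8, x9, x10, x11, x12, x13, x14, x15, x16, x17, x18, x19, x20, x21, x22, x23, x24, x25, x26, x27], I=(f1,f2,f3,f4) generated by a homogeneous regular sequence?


codim=4, depth=dim(R/I)=27-4=23
Product=4*23=92


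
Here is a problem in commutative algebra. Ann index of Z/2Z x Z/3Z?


Exponent = lcm of the cyclic orders; pairwise coprime => product.
2^1*3^1=2*3=6


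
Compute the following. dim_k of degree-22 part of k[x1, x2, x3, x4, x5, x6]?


C(d+n-1,n-1)=C(27,5)=80730


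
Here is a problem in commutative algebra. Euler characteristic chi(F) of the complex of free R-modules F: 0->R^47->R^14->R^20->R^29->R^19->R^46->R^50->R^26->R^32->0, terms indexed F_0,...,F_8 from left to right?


chi = sum (-1)^i * rank:
(-1)^0*47=47
(-1)^1*14=-14
(-1)^2*20=20
(-1)^3*29=-29
(-1)^4*19=19
(-1)^5*46=-46
(-1)^6*50=50
(-1)^7*26=-26
(-1)^8*32=32
chi=53


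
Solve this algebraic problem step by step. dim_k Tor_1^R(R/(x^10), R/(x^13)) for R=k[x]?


Tor_1(R/I,R/J)=(I cap J)/IJ=(x^13)/(x^23)
dim=23-13=min(10,13)=10


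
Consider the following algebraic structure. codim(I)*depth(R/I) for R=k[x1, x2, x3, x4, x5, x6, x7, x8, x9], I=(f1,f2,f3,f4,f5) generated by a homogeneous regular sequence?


codim=5, depth=dim(R/I)=9-5=4
Product=5*4=20


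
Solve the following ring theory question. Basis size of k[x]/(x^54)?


Basis: 1,x,...,x^53
dim=54


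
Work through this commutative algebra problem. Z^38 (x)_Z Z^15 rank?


rank(M(x)N) = rank(M)*rank(N)
38*15 = 570


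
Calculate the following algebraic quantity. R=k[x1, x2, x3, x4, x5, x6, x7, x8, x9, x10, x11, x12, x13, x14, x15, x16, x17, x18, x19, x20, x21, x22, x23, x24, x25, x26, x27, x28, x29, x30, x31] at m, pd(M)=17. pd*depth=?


pd+depth=31
depth=31-17=14
pd*depth=17*14=238


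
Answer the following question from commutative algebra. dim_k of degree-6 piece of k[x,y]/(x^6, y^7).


k[x,y], I = (x^6, y^7), d = 6
Need i < 6 and d-i < 7.
Range: 0 <= i <= 5.
H(6) = 6


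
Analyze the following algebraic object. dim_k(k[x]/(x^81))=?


Basis: 1,x,...,x^80
dim=81


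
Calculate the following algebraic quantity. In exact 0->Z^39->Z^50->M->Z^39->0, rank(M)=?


Alt sum=0:
(-1)^0*39 + (-1)^1*50 + (-1)^2*? + (-1)^3*39=0
rank(M)=50


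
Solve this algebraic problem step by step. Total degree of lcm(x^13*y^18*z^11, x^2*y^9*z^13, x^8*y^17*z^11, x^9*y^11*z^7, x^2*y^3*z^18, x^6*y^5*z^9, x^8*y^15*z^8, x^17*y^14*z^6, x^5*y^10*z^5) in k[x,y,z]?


lcm = componentwise max:
x: max(13,2,8,9,2,6,8,17,5)=17
y: max(18,9,17,11,3,5,15,14,10)=18
z: max(11,13,11,7,18,9,8,6,5)=18
Total=17+18+18=53


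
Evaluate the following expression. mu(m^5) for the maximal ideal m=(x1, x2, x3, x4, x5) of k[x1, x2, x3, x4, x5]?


Graded Nakayama: mu(m^d) = dim_k (m^d/m^(d+1)) = #degree-5 monomials in 5 vars
C(n+d-1,d)=C(9,5)=126


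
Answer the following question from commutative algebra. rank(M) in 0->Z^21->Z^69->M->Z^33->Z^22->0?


Alt sum=0:
(-1)^0*21 + (-1)^1*69 + (-1)^2*? + (-1)^3*33 + (-1)^4*22=0
rank(M)=59


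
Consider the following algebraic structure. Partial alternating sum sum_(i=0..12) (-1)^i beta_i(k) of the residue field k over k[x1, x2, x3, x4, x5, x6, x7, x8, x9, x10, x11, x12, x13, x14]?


Koszul resolution: beta_i(k)=C(n,i), n=14
sum_(i=0..p) (-1)^i C(n,i) = (-1)^p C(n-1,p)
(-1)^12*C(13,12) = (-1)^12*13 = 13


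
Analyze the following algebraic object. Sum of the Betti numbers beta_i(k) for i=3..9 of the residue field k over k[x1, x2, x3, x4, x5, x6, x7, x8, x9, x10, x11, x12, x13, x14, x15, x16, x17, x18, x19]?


Koszul resolution: beta_i(k)=C(n,i), n=19
C(19,3)=969, C(19,4)=3876, C(19,5)=11628, C(19,6)=27132, C(19,7)=50388, C(19,8)=75582, C(19,9)=92378
Sum=261953


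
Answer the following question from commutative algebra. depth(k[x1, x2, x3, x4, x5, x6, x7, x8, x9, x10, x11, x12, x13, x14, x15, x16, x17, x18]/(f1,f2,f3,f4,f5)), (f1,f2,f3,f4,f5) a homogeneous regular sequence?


depth(R)=18
depth(R/I)=18-5=13


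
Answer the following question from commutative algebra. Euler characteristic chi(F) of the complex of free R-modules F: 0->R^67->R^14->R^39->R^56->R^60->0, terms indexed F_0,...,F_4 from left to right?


chi = sum (-1)^i * rank:
(-1)^0*67=67
(-1)^1*14=-14
(-1)^2*39=39
(-1)^3*56=-56
(-1)^4*60=60
chi=96


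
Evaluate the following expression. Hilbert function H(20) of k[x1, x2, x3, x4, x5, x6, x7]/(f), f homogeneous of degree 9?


C(26,6)-C(17,6)=230230-12376=217854


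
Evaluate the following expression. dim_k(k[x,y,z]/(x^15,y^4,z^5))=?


Basis: x^iy^jz^k, i<15,j<4,k<5
15*4*5=300


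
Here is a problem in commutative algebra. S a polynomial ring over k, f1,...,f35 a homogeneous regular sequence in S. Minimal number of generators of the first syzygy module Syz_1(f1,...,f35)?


Regular sequence => Koszul complex is the minimal free resolution.
Syz_1 minimally generated by Koszul relations f_i*e_j - f_j*e_i (i<j): mu(Syz_1) = beta_2 = C(m,2) = m(m-1)/2
m=35
35*34/2 = 595


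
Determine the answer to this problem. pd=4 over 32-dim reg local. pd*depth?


pd+depth=32
depth=32-4=28
pd*depth=4*28=112


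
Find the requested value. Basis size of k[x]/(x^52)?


Basis: 1,x,...,x^51
dim=52


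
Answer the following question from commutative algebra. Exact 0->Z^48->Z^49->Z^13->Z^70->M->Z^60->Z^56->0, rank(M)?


Alt sum=0:
(-1)^0*48 + (-1)^1*49 + (-1)^2*13 + (-1)^3*70 + (-1)^4*? + (-1)^5*60 + (-1)^6*56=0
rank(M)=62


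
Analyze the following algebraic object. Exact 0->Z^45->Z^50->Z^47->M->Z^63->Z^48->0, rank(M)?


Alt sum=0:
(-1)^0*45 + (-1)^1*50 + (-1)^2*47 + (-1)^3*? + (-1)^4*63 + (-1)^5*48=0
rank(M)=57


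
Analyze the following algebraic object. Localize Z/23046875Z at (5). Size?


5-primary part: 23046875=5^8*59
Size=5^8=390625


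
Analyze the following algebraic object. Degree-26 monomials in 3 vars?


C(d+n-1,n-1)=C(28,2)=378


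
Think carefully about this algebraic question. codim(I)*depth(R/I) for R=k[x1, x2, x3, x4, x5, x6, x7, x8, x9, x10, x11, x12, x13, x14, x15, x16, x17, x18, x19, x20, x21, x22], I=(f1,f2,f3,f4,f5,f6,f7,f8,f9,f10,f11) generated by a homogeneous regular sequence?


codim=11, depth=dim(R/I)=22-11=11
Product=11*11=121


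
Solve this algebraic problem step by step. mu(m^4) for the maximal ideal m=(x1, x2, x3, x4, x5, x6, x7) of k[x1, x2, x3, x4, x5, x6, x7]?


Graded Nakayama: mu(m^d) = dim_k (m^d/m^(d+1)) = #degree-4 monomials in 7 vars
C(n+d-1,d)=C(10,4)=210


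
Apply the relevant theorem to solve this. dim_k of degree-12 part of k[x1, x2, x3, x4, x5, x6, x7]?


C(d+n-1,n-1)=C(18,6)=18564


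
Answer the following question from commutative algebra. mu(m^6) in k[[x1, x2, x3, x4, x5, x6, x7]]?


C(n+d-1,d)=C(12,6)=924


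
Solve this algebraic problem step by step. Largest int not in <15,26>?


gcd(15,26)=1 => F=ab-a-b=15*26-15-26=390-41=349


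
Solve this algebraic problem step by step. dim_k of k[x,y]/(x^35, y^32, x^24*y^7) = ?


k[x,y]/I, I = (x^35, y^32, x^24*y^7)
Rect: 35x32=1120. Corner: (35-24)x(32-7)=275.
dim = 1120-275 = 845


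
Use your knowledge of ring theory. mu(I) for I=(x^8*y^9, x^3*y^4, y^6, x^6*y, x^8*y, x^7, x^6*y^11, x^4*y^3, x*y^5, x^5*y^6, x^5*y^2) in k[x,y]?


Remove redundant (divisible by others).
x^8*y^9 redundant.
x^6*y^11 redundant.
x^8*y redundant.
x^5*y^6 redundant.
Min: x^7, x^6*y, x^5*y^2, x^4*y^3, x^3*y^4, x*y^5, y^6
Count=7


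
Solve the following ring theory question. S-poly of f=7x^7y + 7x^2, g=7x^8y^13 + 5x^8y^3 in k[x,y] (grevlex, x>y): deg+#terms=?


LT(f)=7x^7y, LT(g)=7x^8y^13
lcm(LM)=x^8y^13
S(f,g) (scaled by 49 to clear denominators) = 7xy^12*f - 7*g = 49x^3y^12 - 35x^8y^3
2 terms, deg 15.
15+2=17


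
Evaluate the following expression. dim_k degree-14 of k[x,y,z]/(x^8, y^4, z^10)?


Need i<8, j<4, k<10 with i+j+k=14.
For each i, j ranges over max(0,14-i-9)..min(3,14-i):
  i=0: j in [5,3] -> 0
  i=1: j in [4,3] -> 0
  i=2: j in [3,3] -> 1
  i=3: j in [2,3] -> 2
  i=4: j in [1,3] -> 3
  i=5: j in [0,3] -> 4
  i=6: j in [0,3] -> 4
  i=7: j in [0,3] -> 4
H(14) = 0+0+1+2+3+4+4+4 = 18


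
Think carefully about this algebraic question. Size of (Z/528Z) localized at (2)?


2-primary part: 528=2^4*33
Size=2^4=16


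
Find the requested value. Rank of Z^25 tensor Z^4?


rank(M(x)N) = rank(M)*rank(N)
25*4 = 100


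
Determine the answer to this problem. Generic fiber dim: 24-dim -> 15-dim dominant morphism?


dim(fiber)=dim(X)-dim(Y)=24-15=9


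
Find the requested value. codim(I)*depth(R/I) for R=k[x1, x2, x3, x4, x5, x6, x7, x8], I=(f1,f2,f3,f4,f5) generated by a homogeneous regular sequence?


codim=5, depth=dim(R/I)=8-5=3
Product=5*3=15


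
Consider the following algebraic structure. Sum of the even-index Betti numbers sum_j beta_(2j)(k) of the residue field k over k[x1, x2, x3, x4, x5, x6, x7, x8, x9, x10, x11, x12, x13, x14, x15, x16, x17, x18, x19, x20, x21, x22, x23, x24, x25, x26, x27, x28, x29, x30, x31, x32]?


Koszul resolution: beta_i(k)=C(n,i), n=32
sum_even C(32,i) = 2^(n-1) = 2^31 = 2147483648


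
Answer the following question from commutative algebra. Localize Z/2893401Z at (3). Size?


3-primary part: 2893401=3^10*49
Size=3^10=59049


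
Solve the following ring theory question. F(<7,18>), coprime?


gcd(7,18)=1 => F=ab-a-b=7*18-7-18=126-25=101


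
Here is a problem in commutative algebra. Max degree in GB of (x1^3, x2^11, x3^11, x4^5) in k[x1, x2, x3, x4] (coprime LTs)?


Pure powers, coprime LTs => already GB.
Degrees: 3, 11, 11, 5
Max=11


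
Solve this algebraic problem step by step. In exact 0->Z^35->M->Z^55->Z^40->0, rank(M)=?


Alt sum=0:
(-1)^0*35 + (-1)^1*? + (-1)^2*55 + (-1)^3*40=0
rank(M)=50


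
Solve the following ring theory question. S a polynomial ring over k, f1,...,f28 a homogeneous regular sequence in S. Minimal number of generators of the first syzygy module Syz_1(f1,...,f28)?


Regular sequence => Koszul complex is the minimal free resolution.
Syz_1 minimally generated by Koszul relations f_i*e_j - f_j*e_i (i<j): mu(Syz_1) = beta_2 = C(m,2) = m(m-1)/2
m=28
28*27/2 = 378


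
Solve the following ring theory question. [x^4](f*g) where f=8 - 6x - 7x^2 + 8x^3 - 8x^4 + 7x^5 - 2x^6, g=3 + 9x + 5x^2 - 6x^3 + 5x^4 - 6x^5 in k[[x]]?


[x^4] = sum a_i*b_j, i+j=4
  8*5=40
  -6*-6=36
  -7*5=-35
  8*9=72
  -8*3=-24
Sum=89


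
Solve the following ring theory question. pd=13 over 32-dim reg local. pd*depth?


pd+depth=32
depth=32-13=19
pd*depth=13*19=247


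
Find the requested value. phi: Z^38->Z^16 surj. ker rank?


rank(ker) = 38-16 = 22


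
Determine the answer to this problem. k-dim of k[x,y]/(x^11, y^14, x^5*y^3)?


k[x,y]/I, I = (x^11, y^14, x^5*y^3)
Rect: 11x14=154. Corner: (11-5)x(14-3)=66.
dim = 154-66 = 88


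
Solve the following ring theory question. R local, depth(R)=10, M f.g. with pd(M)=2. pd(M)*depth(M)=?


pd+depth=10
depth=10-2=8
pd*depth=2*8=16


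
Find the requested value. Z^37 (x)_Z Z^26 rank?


rank(M(x)N) = rank(M)*rank(N)
37*26 = 962


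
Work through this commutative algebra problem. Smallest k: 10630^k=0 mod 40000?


10630^k mod 40000:
k=1: 10630
k=2: 36900
k=3: 7000
k=4: 10000
k=5: 20000
k=6: 0
First zero at k = 6


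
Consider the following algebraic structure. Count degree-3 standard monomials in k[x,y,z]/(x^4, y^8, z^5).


Need i<4, j<8, k<5 with i+j+k=3.
For each i, j ranges over max(0,3-i-4)..min(7,3-i):
  i=0: j in [0,3] -> 4
  i=1: j in [0,2] -> 3
  i=2: j in [0,1] -> 2
  i=3: j in [0,0] -> 1
H(3) = 4+3+2+1 = 10


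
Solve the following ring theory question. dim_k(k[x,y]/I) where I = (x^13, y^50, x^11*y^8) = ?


k[x,y]/I, I = (x^13, y^50, x^11*y^8)
Rect: 13x50=650. Corner: (13-11)x(50-8)=84.
dim = 650-84 = 566


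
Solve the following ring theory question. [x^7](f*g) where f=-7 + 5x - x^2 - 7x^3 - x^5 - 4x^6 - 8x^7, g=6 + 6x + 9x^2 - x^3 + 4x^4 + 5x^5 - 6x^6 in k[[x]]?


[x^7] = sum a_i*b_j, i+j=7
  5*-6=-30
  -1*5=-5
  -7*4=-28
  -1*9=-9
  -4*6=-24
  -8*6=-48
Sum=-144


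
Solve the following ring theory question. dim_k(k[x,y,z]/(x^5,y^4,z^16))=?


Basis: x^iy^jz^k, i<5,j<4,k<16
5*4*16=320


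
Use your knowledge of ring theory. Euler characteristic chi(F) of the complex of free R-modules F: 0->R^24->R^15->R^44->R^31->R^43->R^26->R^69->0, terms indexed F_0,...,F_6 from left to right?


chi = sum (-1)^i * rank:
(-1)^0*24=24
(-1)^1*15=-15
(-1)^2*44=44
(-1)^3*31=-31
(-1)^4*43=43
(-1)^5*26=-26
(-1)^6*69=69
chi=108


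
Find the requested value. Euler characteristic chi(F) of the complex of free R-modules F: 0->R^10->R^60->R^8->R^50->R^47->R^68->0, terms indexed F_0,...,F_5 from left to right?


chi = sum (-1)^i * rank:
(-1)^0*10=10
(-1)^1*60=-60
(-1)^2*8=8
(-1)^3*50=-50
(-1)^4*47=47
(-1)^5*68=-68
chi=-113


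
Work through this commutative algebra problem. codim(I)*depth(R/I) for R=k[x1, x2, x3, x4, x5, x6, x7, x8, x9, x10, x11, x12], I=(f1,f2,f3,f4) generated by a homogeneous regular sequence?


codim=4, depth=dim(R/I)=12-4=8
Product=4*8=32


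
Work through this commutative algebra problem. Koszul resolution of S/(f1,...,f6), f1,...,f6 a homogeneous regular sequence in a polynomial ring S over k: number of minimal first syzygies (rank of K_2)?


Regular sequence => Koszul complex is the minimal free resolution.
Syz_1 minimally generated by Koszul relations f_i*e_j - f_j*e_i (i<j): mu(Syz_1) = beta_2 = C(m,2) = m(m-1)/2
m=6
6*5/2 = 15


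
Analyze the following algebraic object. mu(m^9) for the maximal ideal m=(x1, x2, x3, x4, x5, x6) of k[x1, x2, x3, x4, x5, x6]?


Graded Nakayama: mu(m^d) = dim_k (m^d/m^(d+1)) = #degree-9 monomials in 6 vars
C(n+d-1,d)=C(14,9)=2002


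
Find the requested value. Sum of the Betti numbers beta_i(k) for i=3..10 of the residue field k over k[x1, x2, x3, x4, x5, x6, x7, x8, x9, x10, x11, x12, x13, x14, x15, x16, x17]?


Koszul resolution: beta_i(k)=C(n,i), n=17
C(17,3)=680, C(17,4)=2380, C(17,5)=6188, C(17,6)=12376, C(17,7)=19448, C(17,8)=24310, C(17,9)=24310, C(17,10)=19448
Sum=109140


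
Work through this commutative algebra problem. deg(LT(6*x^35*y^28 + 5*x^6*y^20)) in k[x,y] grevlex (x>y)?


LT: 6*x^35*y^28
deg_x=35, deg_y=28
Total=35+28=63


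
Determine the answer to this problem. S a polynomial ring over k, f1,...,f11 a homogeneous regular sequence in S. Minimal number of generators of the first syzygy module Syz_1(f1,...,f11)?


Regular sequence => Koszul complex is the minimal free resolution.
Syz_1 minimally generated by Koszul relations f_i*e_j - f_j*e_i (i<j): mu(Syz_1) = beta_2 = C(m,2) = m(m-1)/2
m=11
11*10/2 = 55


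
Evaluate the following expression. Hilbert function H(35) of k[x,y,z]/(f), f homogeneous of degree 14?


C(37,2)-C(23,2)=666-253=413


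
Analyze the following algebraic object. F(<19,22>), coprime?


gcd(19,22)=1 => F=ab-a-b=19*22-19-22=418-41=377


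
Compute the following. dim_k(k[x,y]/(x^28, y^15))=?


Basis: x^i*y^j, i<28, j<15
28*15=420


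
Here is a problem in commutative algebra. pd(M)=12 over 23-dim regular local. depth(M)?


pd+depth=depth(R)=23
depth=23-12=11


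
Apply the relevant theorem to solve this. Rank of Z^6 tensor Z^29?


rank(M(x)N) = rank(M)*rank(N)
6*29 = 174


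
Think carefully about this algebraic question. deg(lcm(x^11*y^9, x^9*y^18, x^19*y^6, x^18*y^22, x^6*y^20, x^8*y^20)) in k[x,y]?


lcm = componentwise max:
x: max(11,9,19,18,6,8)=19
y: max(9,18,6,22,20,20)=22
Total=19+22=41


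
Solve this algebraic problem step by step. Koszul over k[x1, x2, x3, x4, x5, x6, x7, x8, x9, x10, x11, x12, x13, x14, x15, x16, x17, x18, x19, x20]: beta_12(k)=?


C(n,i)=C(20,12)=125970


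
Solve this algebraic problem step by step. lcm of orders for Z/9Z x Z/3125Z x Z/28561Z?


Exponent = lcm of the cyclic orders; pairwise coprime => product.
3^2*5^5*13^4=9*3125*28561=803278125


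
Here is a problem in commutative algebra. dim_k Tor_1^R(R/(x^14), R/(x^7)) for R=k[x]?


Tor_1(R/I,R/J)=(I cap J)/IJ=(x^14)/(x^21)
dim=21-14=min(14,7)=7


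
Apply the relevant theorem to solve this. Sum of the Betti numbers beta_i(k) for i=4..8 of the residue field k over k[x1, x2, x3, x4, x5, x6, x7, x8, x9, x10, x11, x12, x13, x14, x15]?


Koszul resolution: beta_i(k)=C(n,i), n=15
C(15,4)=1365, C(15,5)=3003, C(15,6)=5005, C(15,7)=6435, C(15,8)=6435
Sum=22243


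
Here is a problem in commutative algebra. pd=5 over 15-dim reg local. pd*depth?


pd+depth=15
depth=15-5=10
pd*depth=5*10=50


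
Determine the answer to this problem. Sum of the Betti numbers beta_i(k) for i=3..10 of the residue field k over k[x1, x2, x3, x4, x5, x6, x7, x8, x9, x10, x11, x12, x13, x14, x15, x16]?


Koszul resolution: beta_i(k)=C(n,i), n=16
C(16,3)=560, C(16,4)=1820, C(16,5)=4368, C(16,6)=8008, C(16,7)=11440, C(16,8)=12870, C(16,9)=11440, C(16,10)=8008
Sum=58514


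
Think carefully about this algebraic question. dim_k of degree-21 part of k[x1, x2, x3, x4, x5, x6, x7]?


C(d+n-1,n-1)=C(27,6)=296010


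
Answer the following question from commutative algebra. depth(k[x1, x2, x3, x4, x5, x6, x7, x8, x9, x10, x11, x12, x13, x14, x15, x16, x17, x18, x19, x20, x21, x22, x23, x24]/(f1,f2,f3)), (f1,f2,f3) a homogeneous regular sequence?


depth(R)=24
depth(R/I)=24-3=21


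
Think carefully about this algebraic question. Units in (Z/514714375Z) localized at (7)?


Local ring = Z/823543Z.
phi(823543) = 7^6*(7-1) = 705894


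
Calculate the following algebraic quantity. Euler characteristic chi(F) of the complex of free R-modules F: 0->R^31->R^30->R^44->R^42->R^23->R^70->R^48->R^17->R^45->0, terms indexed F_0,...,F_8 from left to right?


chi = sum (-1)^i * rank:
(-1)^0*31=31
(-1)^1*30=-30
(-1)^2*44=44
(-1)^3*42=-42
(-1)^4*23=23
(-1)^5*70=-70
(-1)^6*48=48
(-1)^7*17=-17
(-1)^8*45=45
chi=32


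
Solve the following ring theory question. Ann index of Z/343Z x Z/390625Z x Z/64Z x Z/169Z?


Exponent = lcm of the cyclic orders; pairwise coprime => product.
7^3*5^8*2^6*13^2=343*390625*64*169=1449175000000


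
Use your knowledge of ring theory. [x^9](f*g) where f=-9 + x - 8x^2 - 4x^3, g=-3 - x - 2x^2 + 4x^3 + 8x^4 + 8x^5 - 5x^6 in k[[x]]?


[x^9] = sum a_i*b_j, i+j=9
  -4*-5=20
Sum=20


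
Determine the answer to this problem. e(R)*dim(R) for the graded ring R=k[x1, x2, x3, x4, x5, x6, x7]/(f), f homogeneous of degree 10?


e(R)=deg(f)=10, dim(R)=7-1=6
e*dim=10*6=60


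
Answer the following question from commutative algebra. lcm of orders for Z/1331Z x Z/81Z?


Exponent = lcm of the cyclic orders; pairwise coprime => product.
11^3*3^4=1331*81=107811


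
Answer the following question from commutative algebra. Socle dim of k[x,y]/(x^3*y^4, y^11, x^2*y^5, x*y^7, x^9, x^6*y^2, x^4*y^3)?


Socle = ann(m) = span of standard monomials u with x*u, y*u in I (staircase corners).
Minimal generators: x^9, x^6*y^2, x^4*y^3, x^3*y^4, x^2*y^5, x*y^7, y^11
Corners: y^10, xy^6, x^2y^4, x^3y^3, x^5y^2, x^8y
Socle dim=6


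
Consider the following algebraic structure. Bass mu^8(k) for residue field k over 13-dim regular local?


C(n,i)=C(13,8)=1287


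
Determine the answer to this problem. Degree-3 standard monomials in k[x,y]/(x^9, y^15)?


k[x,y], I = (x^9, y^15), d = 3
Need i < 9 and d-i < 15.
Range: 0 <= i <= 3.
H(3) = 4


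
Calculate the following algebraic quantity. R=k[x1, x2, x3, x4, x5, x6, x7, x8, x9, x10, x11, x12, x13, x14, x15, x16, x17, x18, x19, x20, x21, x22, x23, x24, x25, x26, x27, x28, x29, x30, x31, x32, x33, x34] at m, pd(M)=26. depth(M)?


pd+depth=depth(R)=34
depth=34-26=8


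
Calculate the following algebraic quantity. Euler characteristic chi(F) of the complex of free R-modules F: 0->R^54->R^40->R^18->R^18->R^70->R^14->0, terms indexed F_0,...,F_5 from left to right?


chi = sum (-1)^i * rank:
(-1)^0*54=54
(-1)^1*40=-40
(-1)^2*18=18
(-1)^3*18=-18
(-1)^4*70=70
(-1)^5*14=-14
chi=70


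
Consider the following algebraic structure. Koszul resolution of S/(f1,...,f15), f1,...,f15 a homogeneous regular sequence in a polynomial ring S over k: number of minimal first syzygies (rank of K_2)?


Regular sequence => Koszul complex is the minimal free resolution.
Syz_1 minimally generated by Koszul relations f_i*e_j - f_j*e_i (i<j): mu(Syz_1) = beta_2 = C(m,2) = m(m-1)/2
m=15
15*14/2 = 105


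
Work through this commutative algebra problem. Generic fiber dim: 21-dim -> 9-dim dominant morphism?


dim(fiber)=dim(X)-dim(Y)=21-9=12


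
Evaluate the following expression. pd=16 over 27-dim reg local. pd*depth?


pd+depth=27
depth=27-16=11
pd*depth=16*11=176


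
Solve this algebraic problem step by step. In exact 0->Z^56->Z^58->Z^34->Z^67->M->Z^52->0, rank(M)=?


Alt sum=0:
(-1)^0*56 + (-1)^1*58 + (-1)^2*34 + (-1)^3*67 + (-1)^4*? + (-1)^5*52=0
rank(M)=87


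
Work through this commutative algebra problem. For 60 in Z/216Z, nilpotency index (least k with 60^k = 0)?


60^k mod 216:
k=1: 60
k=2: 144
k=3: 0
First zero at k = 3


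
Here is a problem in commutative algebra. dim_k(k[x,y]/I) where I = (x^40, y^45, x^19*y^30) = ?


k[x,y]/I, I = (x^40, y^45, x^19*y^30)
Rect: 40x45=1800. Corner: (40-19)x(45-30)=315.
dim = 1800-315 = 1485


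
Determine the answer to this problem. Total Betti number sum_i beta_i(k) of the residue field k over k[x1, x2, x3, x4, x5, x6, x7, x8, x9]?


Koszul resolution: beta_i(k)=C(n,i), n=9
sum_i C(9,i) = 2^9 = 512


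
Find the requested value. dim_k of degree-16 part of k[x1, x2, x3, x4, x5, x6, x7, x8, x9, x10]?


C(d+n-1,n-1)=C(25,9)=2042975


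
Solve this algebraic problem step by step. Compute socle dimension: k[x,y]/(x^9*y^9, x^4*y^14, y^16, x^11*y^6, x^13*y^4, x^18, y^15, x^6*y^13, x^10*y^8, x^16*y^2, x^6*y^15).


Socle = ann(m) = span of standard monomials u with x*u, y*u in I (staircase corners).
Redundant generators: y^16, x^6*y^15
Minimal generators: x^18, x^16*y^2, x^13*y^4, x^11*y^6, x^10*y^8, x^9*y^9, x^6*y^13, x^4*y^14, y^15
Corners: x^3y^14, x^5y^13, x^8y^12, x^9y^8, x^10y^7, x^12y^5, x^15y^3, x^17y
Socle dim=8


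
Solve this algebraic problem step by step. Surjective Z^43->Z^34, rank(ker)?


rank(ker) = 43-34 = 9


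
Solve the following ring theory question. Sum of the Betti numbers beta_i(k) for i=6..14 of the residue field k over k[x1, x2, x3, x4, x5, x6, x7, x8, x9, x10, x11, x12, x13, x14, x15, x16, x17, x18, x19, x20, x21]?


Koszul resolution: beta_i(k)=C(n,i), n=21
C(21,6)=54264, C(21,7)=116280, C(21,8)=203490, C(21,9)=293930, C(21,10)=352716, C(21,11)=352716, C(21,12)=293930, C(21,13)=203490, C(21,14)=116280
Sum=1987096


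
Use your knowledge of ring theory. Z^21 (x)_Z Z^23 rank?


rank(M(x)N) = rank(M)*rank(N)
21*23 = 483


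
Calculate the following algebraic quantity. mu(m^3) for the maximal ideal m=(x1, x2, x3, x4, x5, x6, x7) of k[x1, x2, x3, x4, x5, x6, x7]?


Graded Nakayama: mu(m^d) = dim_k (m^d/m^(d+1)) = #degree-3 monomials in 7 vars
C(n+d-1,d)=C(9,3)=84


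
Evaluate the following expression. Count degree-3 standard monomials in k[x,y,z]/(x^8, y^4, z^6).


Need i<8, j<4, k<6 with i+j+k=3.
For each i, j ranges over max(0,3-i-5)..min(3,3-i):
  i=0: j in [0,3] -> 4
  i=1: j in [0,2] -> 3
  i=2: j in [0,1] -> 2
  i=3: j in [0,0] -> 1
H(3) = 4+3+2+1 = 10


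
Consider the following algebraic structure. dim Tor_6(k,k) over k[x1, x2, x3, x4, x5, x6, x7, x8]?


Koszul: C(n,i)=C(8,6)=28


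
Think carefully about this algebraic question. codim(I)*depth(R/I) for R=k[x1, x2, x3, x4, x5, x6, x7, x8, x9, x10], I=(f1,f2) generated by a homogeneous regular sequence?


codim=2, depth=dim(R/I)=10-2=8
Product=2*8=16


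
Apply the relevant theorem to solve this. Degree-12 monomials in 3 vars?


C(d+n-1,n-1)=C(14,2)=91


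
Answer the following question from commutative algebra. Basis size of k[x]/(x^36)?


Basis: 1,x,...,x^35
dim=36


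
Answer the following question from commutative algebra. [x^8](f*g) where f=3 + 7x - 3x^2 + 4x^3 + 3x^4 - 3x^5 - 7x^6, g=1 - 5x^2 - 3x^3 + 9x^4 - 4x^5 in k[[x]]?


[x^8] = sum a_i*b_j, i+j=8
  4*-4=-16
  3*9=27
  -3*-3=9
  -7*-5=35
Sum=55


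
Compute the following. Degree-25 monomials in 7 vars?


C(d+n-1,n-1)=C(31,6)=736281


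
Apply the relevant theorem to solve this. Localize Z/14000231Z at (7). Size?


7-primary part: 14000231=7^7*17
Size=7^7=823543


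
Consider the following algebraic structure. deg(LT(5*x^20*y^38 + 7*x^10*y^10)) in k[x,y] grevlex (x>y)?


LT: 5*x^20*y^38
deg_x=20, deg_y=38
Total=20+38=58


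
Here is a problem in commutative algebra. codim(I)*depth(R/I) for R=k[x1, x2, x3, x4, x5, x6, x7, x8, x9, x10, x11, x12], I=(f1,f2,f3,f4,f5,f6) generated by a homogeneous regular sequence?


codim=6, depth=dim(R/I)=12-6=6
Product=6*6=36


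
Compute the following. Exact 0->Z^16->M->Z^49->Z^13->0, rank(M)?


Alt sum=0:
(-1)^0*16 + (-1)^1*? + (-1)^2*49 + (-1)^3*13=0
rank(M)=52


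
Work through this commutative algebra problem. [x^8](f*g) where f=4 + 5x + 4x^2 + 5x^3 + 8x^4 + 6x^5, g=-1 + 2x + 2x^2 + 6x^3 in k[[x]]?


[x^8] = sum a_i*b_j, i+j=8
  6*6=36
Sum=36


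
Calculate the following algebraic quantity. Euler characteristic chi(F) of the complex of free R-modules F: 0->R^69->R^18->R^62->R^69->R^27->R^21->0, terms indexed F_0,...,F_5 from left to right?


chi = sum (-1)^i * rank:
(-1)^0*69=69
(-1)^1*18=-18
(-1)^2*62=62
(-1)^3*69=-69
(-1)^4*27=27
(-1)^5*21=-21
chi=50


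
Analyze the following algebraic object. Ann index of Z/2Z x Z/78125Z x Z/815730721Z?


Exponent = lcm of the cyclic orders; pairwise coprime => product.
2^1*5^7*13^8=2*78125*815730721=127457925156250


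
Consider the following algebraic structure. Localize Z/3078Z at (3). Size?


3-primary part: 3078=3^4*38
Size=3^4=81


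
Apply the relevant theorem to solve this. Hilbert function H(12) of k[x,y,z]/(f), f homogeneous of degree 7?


C(14,2)-C(7,2)=91-21=70


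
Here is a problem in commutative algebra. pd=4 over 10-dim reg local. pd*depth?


pd+depth=10
depth=10-4=6
pd*depth=4*6=24


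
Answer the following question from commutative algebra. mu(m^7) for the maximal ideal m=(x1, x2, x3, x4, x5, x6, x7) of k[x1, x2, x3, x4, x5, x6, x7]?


Graded Nakayama: mu(m^d) = dim_k (m^d/m^(d+1)) = #degree-7 monomials in 7 vars
C(n+d-1,d)=C(13,7)=1716


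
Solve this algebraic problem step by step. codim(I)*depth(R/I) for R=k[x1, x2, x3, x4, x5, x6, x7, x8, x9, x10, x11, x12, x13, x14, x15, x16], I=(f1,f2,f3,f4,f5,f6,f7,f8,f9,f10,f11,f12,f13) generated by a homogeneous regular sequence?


codim=13, depth=dim(R/I)=16-13=3
Product=13*3=39


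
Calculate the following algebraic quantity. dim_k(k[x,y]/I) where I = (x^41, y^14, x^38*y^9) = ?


k[x,y]/I, I = (x^41, y^14, x^38*y^9)
Rect: 41x14=574. Corner: (41-38)x(14-9)=15.
dim = 574-15 = 559


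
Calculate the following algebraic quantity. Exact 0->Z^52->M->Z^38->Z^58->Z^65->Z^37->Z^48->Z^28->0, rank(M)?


Alt sum=0:
(-1)^0*52 + (-1)^1*? + (-1)^2*38 + (-1)^3*58 + (-1)^4*65 + (-1)^5*37 + (-1)^6*48 + (-1)^7*28=0
rank(M)=80


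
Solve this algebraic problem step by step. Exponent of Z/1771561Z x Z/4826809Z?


Exponent = lcm of the cyclic orders; pairwise coprime => product.
11^6*13^6=1771561*4826809=8550986578849


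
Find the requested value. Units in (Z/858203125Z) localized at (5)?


Local ring = Z/390625Z.
phi(390625) = 5^7*(5-1) = 312500


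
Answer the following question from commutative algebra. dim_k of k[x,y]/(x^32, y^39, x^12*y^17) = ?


k[x,y]/I, I = (x^32, y^39, x^12*y^17)
Rect: 32x39=1248. Corner: (32-12)x(39-17)=440.
dim = 1248-440 = 808


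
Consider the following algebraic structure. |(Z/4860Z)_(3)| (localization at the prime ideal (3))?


3-primary part: 4860=3^5*20
Size=3^5=243


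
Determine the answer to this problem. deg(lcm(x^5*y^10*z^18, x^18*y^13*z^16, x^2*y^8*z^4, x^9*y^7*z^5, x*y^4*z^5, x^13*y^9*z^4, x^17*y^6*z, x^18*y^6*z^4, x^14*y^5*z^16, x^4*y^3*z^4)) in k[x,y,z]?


lcm = componentwise max:
x: max(5,18,2,9,1,13,17,18,14,4)=18
y: max(10,13,8,7,4,9,6,6,5,3)=13
z: max(18,16,4,5,5,4,1,4,16,4)=18
Total=18+13+18=49


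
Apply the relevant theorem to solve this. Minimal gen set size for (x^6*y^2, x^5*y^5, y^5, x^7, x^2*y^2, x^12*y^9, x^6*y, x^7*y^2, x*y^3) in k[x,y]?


Remove redundant (divisible by others).
x^12*y^9 redundant.
x^6*y^2 redundant.
x^7*y^2 redundant.
x^5*y^5 redundant.
Min: x^7, x^6*y, x^2*y^2, x*y^3, y^5
Count=5


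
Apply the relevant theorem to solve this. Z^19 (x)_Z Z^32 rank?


rank(M(x)N) = rank(M)*rank(N)
19*32 = 608


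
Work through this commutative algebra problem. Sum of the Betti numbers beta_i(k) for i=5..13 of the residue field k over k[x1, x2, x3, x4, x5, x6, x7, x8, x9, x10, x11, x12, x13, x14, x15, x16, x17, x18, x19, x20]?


Koszul resolution: beta_i(k)=C(n,i), n=20
C(20,5)=15504, C(20,6)=38760, C(20,7)=77520, C(20,8)=125970, C(20,9)=167960, C(20,10)=184756, C(20,11)=167960, C(20,12)=125970, C(20,13)=77520
Sum=981920


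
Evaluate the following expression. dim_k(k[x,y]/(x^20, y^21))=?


Basis: x^i*y^j, i<20, j<21
20*21=420


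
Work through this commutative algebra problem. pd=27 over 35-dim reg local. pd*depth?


pd+depth=35
depth=35-27=8
pd*depth=27*8=216


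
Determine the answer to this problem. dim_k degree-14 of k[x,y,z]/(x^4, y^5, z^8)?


Need i<4, j<5, k<8 with i+j+k=14.
For each i, j ranges over max(0,14-i-7)..min(4,14-i):
  i=0: j in [7,4] -> 0
  i=1: j in [6,4] -> 0
  i=2: j in [5,4] -> 0
  i=3: j in [4,4] -> 1
H(14) = 0+0+0+1 = 1


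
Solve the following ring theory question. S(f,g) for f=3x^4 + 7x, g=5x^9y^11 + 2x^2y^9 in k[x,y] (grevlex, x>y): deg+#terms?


LT(f)=3x^4, LT(g)=5x^9y^11
lcm(LM)=x^9y^11
S(f,g) (scaled by 15 to clear denominators) = 5x^5y^11*f - 3*g = 35x^6y^11 - 6x^2y^9
2 terms, deg 17.
17+2=19


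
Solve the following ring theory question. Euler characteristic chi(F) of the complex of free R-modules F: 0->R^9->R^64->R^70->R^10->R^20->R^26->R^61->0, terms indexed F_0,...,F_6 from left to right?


chi = sum (-1)^i * rank:
(-1)^0*9=9
(-1)^1*64=-64
(-1)^2*70=70
(-1)^3*10=-10
(-1)^4*20=20
(-1)^5*26=-26
(-1)^6*61=61
chi=60


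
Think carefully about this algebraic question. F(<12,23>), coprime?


gcd(12,23)=1 => F=ab-a-b=12*23-12-23=276-35=241


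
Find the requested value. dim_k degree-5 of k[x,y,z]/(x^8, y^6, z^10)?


Need i<8, j<6, k<10 with i+j+k=5.
For each i, j ranges over max(0,5-i-9)..min(5,5-i):
  i=0: j in [0,5] -> 6
  i=1: j in [0,4] -> 5
  i=2: j in [0,3] -> 4
  i=3: j in [0,2] -> 3
  i=4: j in [0,1] -> 2
  i=5: j in [0,0] -> 1
H(5) = 6+5+4+3+2+1 = 21


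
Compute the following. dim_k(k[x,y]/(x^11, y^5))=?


Basis: x^i*y^j, i<11, j<5
11*5=55


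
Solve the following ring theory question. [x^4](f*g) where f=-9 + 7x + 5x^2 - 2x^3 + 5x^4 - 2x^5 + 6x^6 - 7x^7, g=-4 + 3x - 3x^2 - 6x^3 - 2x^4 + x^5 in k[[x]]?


[x^4] = sum a_i*b_j, i+j=4
  -9*-2=18
  7*-6=-42
  5*-3=-15
  -2*3=-6
  5*-4=-20
Sum=-65
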